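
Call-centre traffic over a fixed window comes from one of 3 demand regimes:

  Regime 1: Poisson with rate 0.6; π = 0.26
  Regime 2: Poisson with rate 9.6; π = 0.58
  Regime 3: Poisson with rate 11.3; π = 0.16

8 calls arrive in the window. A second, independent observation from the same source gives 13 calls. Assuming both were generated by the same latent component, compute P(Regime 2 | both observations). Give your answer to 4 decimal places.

Apply Bayes' rule: the posterior for each component is proportional to its prior times its likelihood at x.
Since both observations come from the same component, the likelihood for component k is f_k(x₁)·f_k(x₂).
  p_1 = [e^(−0.6)·0.6^8/8! = 2.28619e-07] × [1.15109e-13] = 2.63161e-20
  p_2 = [e^(−9.6)·9.6^8/8! = 0.121178] × [0.0639762] = 0.00775249
  p_3 = [e^(−11.3)·11.3^8/8! = 0.0815792] × [0.0973222] = 0.00793946
Prior × likelihood for each component:
  π_1·p_1 = 0.26 × 2.63161e-20 = 6.84219e-21
  π_2·p_2 = 0.58 × 0.00775249 = 0.00449644
  π_3·p_3 = 0.16 × 0.00793946 = 0.00127031
Marginal: 6.84219e-21 + 0.00449644 + 0.00127031 = 0.00576676
P(Regime 2 | x₁,x₂) = 0.00449644 / 0.00576676 ≈ 0.7797

0.7797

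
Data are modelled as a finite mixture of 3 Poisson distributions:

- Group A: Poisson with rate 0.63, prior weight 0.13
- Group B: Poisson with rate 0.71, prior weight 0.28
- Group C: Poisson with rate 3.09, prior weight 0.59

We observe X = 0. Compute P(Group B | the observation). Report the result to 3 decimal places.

Posterior ∝ prior × likelihood, so P(k | x) ∝ w_k f_k(x); normalise over all components.
Evaluate each component's likelihood at the observed value:
  f_A = 0.532592
  f_B = 0.491644
  f_C = 0.045502
Prior × likelihood for each component:
  w_A·f_A = 0.13 × 0.532592 = 0.0692369
  w_B·f_B = 0.28 × 0.491644 = 0.13766
  w_C·f_C = 0.59 × 0.045502 = 0.0268462
Marginal: 0.0692369 + 0.13766 + 0.0268462 = 0.233743
So the posterior for Group B is 0.13766 / 0.233743 ≈ 0.589.

0.589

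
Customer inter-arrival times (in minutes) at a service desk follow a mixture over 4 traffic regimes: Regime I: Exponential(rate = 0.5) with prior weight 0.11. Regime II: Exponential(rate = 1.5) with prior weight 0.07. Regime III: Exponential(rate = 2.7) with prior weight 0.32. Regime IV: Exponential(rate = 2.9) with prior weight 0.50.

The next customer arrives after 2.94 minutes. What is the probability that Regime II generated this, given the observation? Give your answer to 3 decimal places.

0.088

Apply Bayes' rule: the posterior for each component is proportional to its prior times its likelihood at x.
Exponential densities:
  p_I = 0.114963
  p_II = 0.0182328
  p_III = 0.000963683
  p_IV = 0.000574914
Weight by the priors:
  π_I·p_I = 0.11 × 0.114963 = 0.0126459
  π_II·p_II = 0.07 × 0.0182328 = 0.00127629
  π_III·p_III = 0.32 × 0.000963683 = 0.000308379
  π_IV·p_IV = 0.50 × 0.000574914 = 0.000287457
Denominator: 0.0126459 + 0.00127629 + 0.000308379 + 0.000287457 = 0.014518
P(Regime II | 2.94 minutes) = 0.00127629 / 0.014518 ≈ 0.088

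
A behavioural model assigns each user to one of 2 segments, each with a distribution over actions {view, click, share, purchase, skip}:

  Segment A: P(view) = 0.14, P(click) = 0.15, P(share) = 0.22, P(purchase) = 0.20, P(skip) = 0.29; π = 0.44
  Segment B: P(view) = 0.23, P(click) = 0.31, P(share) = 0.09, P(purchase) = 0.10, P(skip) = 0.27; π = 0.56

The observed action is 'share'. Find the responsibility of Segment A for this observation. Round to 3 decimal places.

By Bayes' theorem, P(k | x) = π_k f_k(x) / Σ_j π_j f_j(x).
Evaluate each component's likelihood at the observed value:
  L_A = P(share | comp) = 0.22
  L_B = P(share | comp) = 0.09
Prior × likelihood for each component:
  π_A·L_A = 0.44 × 0.22 = 0.0968
  π_B·L_B = 0.56 × 0.09 = 0.0504
Marginal: 0.0968 + 0.0504 = 0.1472
P(Segment A | the observation) = 0.0968 / 0.1472 ≈ 0.658

0.658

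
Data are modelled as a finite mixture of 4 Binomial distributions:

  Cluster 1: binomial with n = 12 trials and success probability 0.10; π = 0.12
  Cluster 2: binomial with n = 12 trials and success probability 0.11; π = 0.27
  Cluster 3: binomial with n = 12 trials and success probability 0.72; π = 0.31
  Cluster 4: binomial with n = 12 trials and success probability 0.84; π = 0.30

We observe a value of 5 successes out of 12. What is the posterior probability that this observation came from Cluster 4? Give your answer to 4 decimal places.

0.0308

The responsibility of component k is w_k f_k(x) divided by Σ_j w_j f_j(x).
Binomial probabilities:
  L_1 = C(12,5)·0.10^5·0.90^7 = 792·1e-05·0.478297 = 0.00378811
  L_2 = C(12,5)·0.11^5·0.89^7 = 792·1.61051e-05·0.442313 = 0.00564181
  L_3 = C(12,5)·0.72^5·0.28^7 = 792·0.193492·0.000134929 = 0.0206773
  L_4 = C(12,5)·0.84^5·0.16^7 = 792·0.418212·2.68435e-06 = 0.000889122
Unnormalised posteriors:
  w_1·L_1 = 0.12 × 0.00378811 = 0.000454573
  w_2·L_2 = 0.27 × 0.00564181 = 0.00152329
  w_3·L_3 = 0.31 × 0.0206773 = 0.00640996
  w_4·L_4 = 0.30 × 0.000889122 = 0.000266737
Evidence: 0.000454573 + 0.00152329 + 0.00640996 + 0.000266737 = 0.00865456
P(Cluster 4 | x) ≈ 0.0308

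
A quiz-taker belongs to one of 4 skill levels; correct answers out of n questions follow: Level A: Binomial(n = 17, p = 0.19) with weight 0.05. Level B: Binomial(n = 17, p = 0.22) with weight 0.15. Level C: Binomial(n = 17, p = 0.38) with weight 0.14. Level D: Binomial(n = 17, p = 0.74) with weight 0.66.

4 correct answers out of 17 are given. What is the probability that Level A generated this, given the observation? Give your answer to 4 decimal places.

0.1758

Apply Bayes' rule: the posterior for each component is proportional to its prior times its likelihood at x.
Component likelihoods at x = 4 correct answers out of 17:
  p_A = C(17,4)·0.19^4·0.81^13 = 2380·0.00130321·0.0646108 = 0.200399
  p_B = C(17,4)·0.22^4·0.78^13 = 2380·0.00234256·0.0395576 = 0.220545
  p_C = C(17,4)·0.38^4·0.62^13 = 2380·0.0208514·0.00200029 = 0.0992666
  p_D = C(17,4)·0.74^4·0.26^13 = 2380·0.299866·2.48115e-08 = 1.77075e-05
Prior × likelihood for each component:
  w_A·p_A = 0.05 × 0.200399 = 0.01002
  w_B·p_B = 0.15 × 0.220545 = 0.0330818
  w_C·p_C = 0.14 × 0.0992666 = 0.0138973
  w_D·p_D = 0.66 × 1.77075e-05 = 1.1687e-05
Evidence: 0.01002 + 0.0330818 + 0.0138973 + 1.1687e-05 = 0.0570108
Responsibility of Level A: 0.01002 / 0.0570108 ≈ 0.1758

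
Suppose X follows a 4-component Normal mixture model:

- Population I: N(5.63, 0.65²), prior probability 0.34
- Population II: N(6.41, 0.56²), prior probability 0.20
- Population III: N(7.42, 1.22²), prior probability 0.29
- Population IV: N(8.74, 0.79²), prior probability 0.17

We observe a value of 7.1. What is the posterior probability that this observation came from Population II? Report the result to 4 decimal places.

The responsibility of component k is w_k f_k(x) divided by Σ_j w_j f_j(x).
Evaluate each component's likelihood at the observed value:
  f_I = 0.0475757
  f_II = 0.333468
  f_III = 0.315944
  f_IV = 0.0585427
Unnormalised posteriors:
  w_I·f_I = 0.34 × 0.0475757 = 0.0161757
  w_II·f_II = 0.20 × 0.333468 = 0.0666936
  w_III·f_III = 0.29 × 0.315944 = 0.0916239
  w_IV·f_IV = 0.17 × 0.0585427 = 0.00995226
Sum: 0.0161757 + 0.0666936 + 0.0916239 + 0.00995226 = 0.184446
P(Population II | 7.1) = 0.0666936 / 0.184446 ≈ 0.3616

0.3616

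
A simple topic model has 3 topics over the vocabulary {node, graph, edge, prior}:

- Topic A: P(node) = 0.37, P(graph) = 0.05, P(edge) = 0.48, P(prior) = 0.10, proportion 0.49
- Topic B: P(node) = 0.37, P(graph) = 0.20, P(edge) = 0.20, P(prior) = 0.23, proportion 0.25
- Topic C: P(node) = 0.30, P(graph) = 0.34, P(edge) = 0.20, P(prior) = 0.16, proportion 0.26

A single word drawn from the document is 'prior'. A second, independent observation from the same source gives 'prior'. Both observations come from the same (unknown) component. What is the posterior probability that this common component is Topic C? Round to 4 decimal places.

P(component k | x) = π_k·f_k(x) / marginal(x), where marginal(x) = Σ_j π_j·f_j(x).
Since both observations come from the same component, the likelihood for component k is f_k(x₁)·f_k(x₂).
  p_A = [0.1] × [0.1] = 0.01
  p_B = [0.23] × [0.23] = 0.0529
  p_C = [0.16] × [0.16] = 0.0256
Weight by the priors:
  π_A·p_A = 0.49 × 0.01 = 0.0049
  π_B·p_B = 0.25 × 0.0529 = 0.013225
  π_C·p_C = 0.26 × 0.0256 = 0.006656
Denominator: 0.0049 + 0.013225 + 0.006656 = 0.024781
Responsibility of Topic C: 0.006656 / 0.024781 ≈ 0.2686

0.2686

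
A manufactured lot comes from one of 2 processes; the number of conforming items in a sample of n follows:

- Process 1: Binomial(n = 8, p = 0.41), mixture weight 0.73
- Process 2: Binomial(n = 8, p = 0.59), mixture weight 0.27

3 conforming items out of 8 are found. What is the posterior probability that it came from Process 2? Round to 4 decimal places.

By Bayes' theorem, P(k | x) = P(Z=k) f_k(x) / Σ_j P(Z=j) f_j(x).
Evaluate each component's likelihood at the observed value:
  p_1 = 0.27593
  p_2 = 0.133249
Prior × likelihood for each component:
  P(Z=1)·p_1 = 0.73 × 0.27593 = 0.201429
  P(Z=2)·p_2 = 0.27 × 0.133249 = 0.0359772
Sum: 0.201429 + 0.0359772 = 0.237406
P(Process 2 | the observation) ≈ 0.1515

0.1515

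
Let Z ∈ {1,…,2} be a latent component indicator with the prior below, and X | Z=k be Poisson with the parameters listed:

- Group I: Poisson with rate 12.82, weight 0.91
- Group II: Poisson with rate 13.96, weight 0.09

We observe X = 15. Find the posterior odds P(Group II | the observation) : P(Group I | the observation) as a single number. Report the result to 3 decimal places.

0.114

Since P(k|x) ∝ w_k f_k(x), the posterior odds are w_i f_i(x) / (w_j f_j(x)).
Poisson probabilities:
  L_I = e^(−12.82)·12.82^15/15! = 0.0859341
  L_II = e^(−13.96)·13.96^15/15! = 0.0986349
Posterior odds = (w_II·L_II) / (w_I·L_I) = (0.09·0.0986349) / (0.91·0.0859341) = 0.00887714 / 0.0782 ≈ 0.114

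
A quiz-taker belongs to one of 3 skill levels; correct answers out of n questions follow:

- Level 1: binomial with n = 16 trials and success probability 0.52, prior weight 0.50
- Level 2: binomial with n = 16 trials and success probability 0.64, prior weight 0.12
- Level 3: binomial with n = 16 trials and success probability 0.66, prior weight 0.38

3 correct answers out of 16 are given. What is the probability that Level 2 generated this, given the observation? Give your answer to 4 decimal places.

Apply Bayes' rule: the posterior for each component is proportional to its prior times its likelihood at x.
Evaluate each component's likelihood at the observed value:
  p_1 = 0.00565372
  p_2 = 0.000250415
  p_3 = 0.000130631
Prior × likelihood for each component:
  w_1·p_1 = 0.50 × 0.00565372 = 0.00282686
  w_2·p_2 = 0.12 × 0.000250415 = 3.00498e-05
  w_3·p_3 = 0.38 × 0.000130631 = 4.96397e-05
Denominator: 0.00282686 + 3.00498e-05 + 4.96397e-05 = 0.00290655
P(Level 2 | 3 correct answers out of 16) ≈ 0.0103

0.0103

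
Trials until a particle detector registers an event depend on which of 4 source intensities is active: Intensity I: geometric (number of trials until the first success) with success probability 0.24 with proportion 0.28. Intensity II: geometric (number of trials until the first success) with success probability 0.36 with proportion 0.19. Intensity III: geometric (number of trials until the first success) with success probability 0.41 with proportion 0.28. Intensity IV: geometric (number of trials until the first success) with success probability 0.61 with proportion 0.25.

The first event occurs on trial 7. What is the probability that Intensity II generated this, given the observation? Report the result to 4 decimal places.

0.2041

The responsibility of component k is w_k f_k(x) divided by Σ_j w_j f_j(x).
Evaluate each component's likelihood at the observed value:
  p_I = 0.24·(1−0.24)^6 = 0.24·0.1927 = 0.046248
  p_II = 0.36·(1−0.36)^6 = 0.36·0.0687195 = 0.024739
  p_III = 0.41·(1−0.41)^6 = 0.41·0.0421805 = 0.017294
  p_IV = 0.61·(1−0.61)^6 = 0.61·0.00351874 = 0.00214643
Weight by the priors:
  w_I·p_I = 0.28 × 0.046248 = 0.0129494
  w_II·p_II = 0.19 × 0.024739 = 0.00470041
  w_III·p_III = 0.28 × 0.017294 = 0.00484233
  w_IV·p_IV = 0.25 × 0.00214643 = 0.000536608
Normaliser: 0.0129494 + 0.00470041 + 0.00484233 + 0.000536608 = 0.0230288
P(Intensity II | 7) ≈ 0.2041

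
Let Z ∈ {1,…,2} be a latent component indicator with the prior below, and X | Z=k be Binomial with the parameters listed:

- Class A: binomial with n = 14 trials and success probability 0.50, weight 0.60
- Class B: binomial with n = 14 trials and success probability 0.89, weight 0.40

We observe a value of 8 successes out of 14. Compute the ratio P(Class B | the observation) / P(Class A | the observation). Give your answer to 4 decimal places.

Since P(k|x) ∝ π_k f_k(x), the posterior odds are π_i f_i(x) / (π_j f_j(x)).
Binomial probabilities:
  f_A = 0.183289
  f_B = 0.00209426
Odds = (0.40/0.60) × (0.00209426/0.183289) = 0.666667 × 0.011426 ≈ 0.0076

0.0076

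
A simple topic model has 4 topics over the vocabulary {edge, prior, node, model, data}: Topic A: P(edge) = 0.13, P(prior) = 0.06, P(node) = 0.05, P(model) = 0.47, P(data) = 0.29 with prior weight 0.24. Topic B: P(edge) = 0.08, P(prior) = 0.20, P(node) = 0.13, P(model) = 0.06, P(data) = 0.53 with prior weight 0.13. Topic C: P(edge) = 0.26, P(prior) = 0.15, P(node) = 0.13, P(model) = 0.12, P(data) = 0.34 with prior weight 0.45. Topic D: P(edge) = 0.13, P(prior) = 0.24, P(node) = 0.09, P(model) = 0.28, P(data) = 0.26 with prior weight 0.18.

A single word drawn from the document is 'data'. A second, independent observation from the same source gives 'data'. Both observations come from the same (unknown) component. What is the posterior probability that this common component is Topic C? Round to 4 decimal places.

0.4303

The responsibility of component k is π_k f_k(x) divided by Σ_j π_j f_j(x).
Since both observations come from the same component, the likelihood for component k is f_k(x₁)·f_k(x₂).
  f_A = [P(data | comp) = 0.29] × [0.29] = 0.0841
  f_B = [P(data | comp) = 0.53] × [0.53] = 0.2809
  f_C = [P(data | comp) = 0.34] × [0.34] = 0.1156
  f_D = [P(data | comp) = 0.26] × [0.26] = 0.0676
Weight by the priors:
  π_A·f_A = 0.24 × 0.0841 = 0.020184
  π_B·f_B = 0.13 × 0.2809 = 0.036517
  π_C·f_C = 0.45 × 0.1156 = 0.05202
  π_D·f_D = 0.18 × 0.0676 = 0.012168
Normaliser: 0.020184 + 0.036517 + 0.05202 + 0.012168 = 0.120889
P(Topic C | data) ≈ 0.4303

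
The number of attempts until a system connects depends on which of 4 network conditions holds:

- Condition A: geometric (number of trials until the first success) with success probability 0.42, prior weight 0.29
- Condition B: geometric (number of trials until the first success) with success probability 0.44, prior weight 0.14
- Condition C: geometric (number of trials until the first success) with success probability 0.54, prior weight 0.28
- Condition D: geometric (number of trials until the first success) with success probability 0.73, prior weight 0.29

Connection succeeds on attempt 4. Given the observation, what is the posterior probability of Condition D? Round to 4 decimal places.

The responsibility of component k is P(Z=k) f_k(x) divided by Σ_j P(Z=j) f_j(x).
Component likelihoods at x = 4:
  L_A = 0.081947
  L_B = 0.077271
  L_C = 0.0525614
  L_D = 0.0143686
Multiply by the mixture weights:
  P(Z=A)·L_A = 0.29 × 0.081947 = 0.0237646
  P(Z=B)·L_B = 0.14 × 0.077271 = 0.0108179
  P(Z=C)·L_C = 0.28 × 0.0525614 = 0.0147172
  P(Z=D)·L_D = 0.29 × 0.0143686 = 0.00416689
Sum: 0.0237646 + 0.0108179 + 0.0147172 + 0.00416689 = 0.0534667
P(Condition D | the observation) = 0.00416689 / 0.0534667 ≈ 0.0779

0.0779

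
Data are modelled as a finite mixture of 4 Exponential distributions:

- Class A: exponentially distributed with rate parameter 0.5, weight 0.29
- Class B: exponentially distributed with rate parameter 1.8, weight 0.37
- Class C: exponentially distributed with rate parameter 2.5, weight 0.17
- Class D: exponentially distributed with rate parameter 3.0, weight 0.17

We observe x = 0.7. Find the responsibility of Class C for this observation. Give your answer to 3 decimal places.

0.173

Posterior ∝ prior × likelihood, so P(k | x) ∝ π_k f_k(x); normalise over all components.
Component likelihoods at x = 0.7:
  f_A = 0.352344
  f_B = 0.510577
  f_C = 0.434435
  f_D = 0.367369
Weight by the priors:
  π_A·f_A = 0.29 × 0.352344 = 0.10218
  π_B·f_B = 0.37 × 0.510577 = 0.188914
  π_C·f_C = 0.17 × 0.434435 = 0.0738539
  π_D·f_D = 0.17 × 0.367369 = 0.0624528
Normaliser: 0.10218 + 0.188914 + 0.0738539 + 0.0624528 = 0.4274
P(Class C | data) ≈ 0.173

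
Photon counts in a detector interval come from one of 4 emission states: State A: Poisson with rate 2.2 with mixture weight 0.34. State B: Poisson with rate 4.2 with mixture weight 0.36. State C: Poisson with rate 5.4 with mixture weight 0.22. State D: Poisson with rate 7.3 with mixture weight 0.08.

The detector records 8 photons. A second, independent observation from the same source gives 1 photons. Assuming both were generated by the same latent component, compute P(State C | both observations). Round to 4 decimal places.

By Bayes' theorem, P(k | x) = π_k f_k(x) / Σ_j π_j f_j(x).
Since both observations come from the same component, the likelihood for component k is f_k(x₁)·f_k(x₂).
  p_A = [e^(−2.2)·2.2^8/8! = 0.00150804] × [0.243767] = 0.00036761
  p_B = [e^(−4.2)·4.2^8/8! = 0.0360111] × [0.0629814] = 0.00226803
  p_C = [e^(−5.4)·5.4^8/8! = 0.0809915] × [0.0243895] = 0.00197534
  p_D = [e^(−7.3)·7.3^8/8! = 0.135118] × [0.00493143] = 0.000666324
Unnormalised posteriors:
  π_A·p_A = 0.34 × 0.00036761 = 0.000124988
  π_B·p_B = 0.36 × 0.00226803 = 0.000816492
  π_C·p_C = 0.22 × 0.00197534 = 0.000434576
  π_D·p_D = 0.08 × 0.000666324 = 5.3306e-05
Evidence: 0.000124988 + 0.000816492 + 0.000434576 + 5.3306e-05 = 0.00142936
P(State C | x) = 0.000434576 / 0.00142936 ≈ 0.3040

0.3040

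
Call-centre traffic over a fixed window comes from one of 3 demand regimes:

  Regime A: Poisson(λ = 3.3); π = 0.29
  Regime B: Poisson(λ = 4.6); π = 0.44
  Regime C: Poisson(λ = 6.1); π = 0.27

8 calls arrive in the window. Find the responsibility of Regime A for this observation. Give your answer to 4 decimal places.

P(component k | x) = w_k·f_k(x) / marginal(x), where marginal(x) = Σ_j w_j·f_j(x).
Component likelihoods at x = 8 calls:
  f_A = 0.0128653
  f_B = 0.049979
  f_C = 0.10664
Prior × likelihood for each component:
  w_A·f_A = 0.29 × 0.0128653 = 0.00373093
  w_B·f_B = 0.44 × 0.049979 = 0.0219908
  w_C·f_C = 0.27 × 0.10664 = 0.0287929
Normaliser: 0.00373093 + 0.0219908 + 0.0287929 = 0.0545146
Responsibility of Regime A: 0.00373093 / 0.0545146 ≈ 0.0684

0.0684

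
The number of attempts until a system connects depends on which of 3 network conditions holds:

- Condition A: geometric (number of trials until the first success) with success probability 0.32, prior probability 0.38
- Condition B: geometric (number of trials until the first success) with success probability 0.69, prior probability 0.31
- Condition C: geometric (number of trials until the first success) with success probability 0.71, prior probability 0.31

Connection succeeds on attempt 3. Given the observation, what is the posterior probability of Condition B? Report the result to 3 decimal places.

0.216

Apply Bayes' rule: the posterior for each component is proportional to its prior times its likelihood at x.
Geometric probabilities:
  f_A = 0.147968
  f_B = 0.066309
  f_C = 0.059711
Weight by the priors:
  π_A·f_A = 0.38 × 0.147968 = 0.0562278
  π_B·f_B = 0.31 × 0.066309 = 0.0205558
  π_C·f_C = 0.31 × 0.059711 = 0.0185104
Denominator: 0.0562278 + 0.0205558 + 0.0185104 = 0.095294
Responsibility of Condition B: 0.0205558 / 0.095294 ≈ 0.216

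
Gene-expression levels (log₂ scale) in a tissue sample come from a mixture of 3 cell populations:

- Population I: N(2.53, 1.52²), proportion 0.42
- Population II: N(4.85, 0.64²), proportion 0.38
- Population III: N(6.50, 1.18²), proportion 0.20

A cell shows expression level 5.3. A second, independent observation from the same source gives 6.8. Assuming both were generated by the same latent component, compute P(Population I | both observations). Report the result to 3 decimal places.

Posterior ∝ prior × likelihood, so P(k | x) ∝ P(Z=k) f_k(x); normalise over all components.
Since both observations come from the same component, the likelihood for component k is f_k(x₁)·f_k(x₂).
  L_I = [0.0498787] × [0.00507474] = 0.000253121
  L_II = [0.486828] × [0.00600973] = 0.00292571
  L_III = [0.201585] × [0.327335] = 0.0659857
Multiply by the mixture weights:
  P(Z=I)·L_I = 0.42 × 0.000253121 = 0.000106311
  P(Z=II)·L_II = 0.38 × 0.00292571 = 0.00111177
  P(Z=III)·L_III = 0.20 × 0.0659857 = 0.0131971
Evidence: 0.000106311 + 0.00111177 + 0.0131971 = 0.0144152
P(Population I | data) ≈ 0.007

0.007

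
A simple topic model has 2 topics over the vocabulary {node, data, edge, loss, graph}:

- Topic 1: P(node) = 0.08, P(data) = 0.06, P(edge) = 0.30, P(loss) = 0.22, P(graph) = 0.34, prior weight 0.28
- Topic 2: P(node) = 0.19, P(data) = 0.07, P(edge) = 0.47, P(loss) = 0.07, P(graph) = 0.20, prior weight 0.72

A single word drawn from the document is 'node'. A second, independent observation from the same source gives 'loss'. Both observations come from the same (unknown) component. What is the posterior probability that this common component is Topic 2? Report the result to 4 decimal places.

0.6602

Posterior ∝ prior × likelihood, so P(k | x) ∝ w_k f_k(x); normalise over all components.
Since both observations come from the same component, the likelihood for component k is f_k(x₁)·f_k(x₂).
  f_1 = [0.08] × [0.22] = 0.0176
  f_2 = [0.19] × [0.07] = 0.0133
Prior × likelihood for each component:
  w_1·f_1 = 0.28 × 0.0176 = 0.004928
  w_2·f_2 = 0.72 × 0.0133 = 0.009576
Evidence: 0.004928 + 0.009576 = 0.014504
So the posterior for Topic 2 is 0.009576 / 0.014504 ≈ 0.6602.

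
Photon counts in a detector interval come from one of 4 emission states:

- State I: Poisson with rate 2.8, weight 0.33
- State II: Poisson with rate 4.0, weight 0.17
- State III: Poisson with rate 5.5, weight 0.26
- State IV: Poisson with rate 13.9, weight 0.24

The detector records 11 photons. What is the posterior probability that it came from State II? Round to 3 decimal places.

By Bayes' theorem, P(k | x) = P(Z=k) f_k(x) / Σ_j P(Z=j) f_j(x).
Poisson probabilities:
  p_I = 0.000126345
  p_II = 0.00192454
  p_III = 0.0142631
  p_IV = 0.0861616
Multiply by the mixture weights:
  P(Z=I)·p_I = 0.33 × 0.000126345 = 4.16939e-05
  P(Z=II)·p_II = 0.17 × 0.00192454 = 0.000327171
  P(Z=III)·p_III = 0.26 × 0.0142631 = 0.00370841
  P(Z=IV)·p_IV = 0.24 × 0.0861616 = 0.0206788
Sum: 4.16939e-05 + 0.000327171 + 0.00370841 + 0.0206788 = 0.0247561
So the posterior for State II is 0.000327171 / 0.0247561 ≈ 0.013.

0.013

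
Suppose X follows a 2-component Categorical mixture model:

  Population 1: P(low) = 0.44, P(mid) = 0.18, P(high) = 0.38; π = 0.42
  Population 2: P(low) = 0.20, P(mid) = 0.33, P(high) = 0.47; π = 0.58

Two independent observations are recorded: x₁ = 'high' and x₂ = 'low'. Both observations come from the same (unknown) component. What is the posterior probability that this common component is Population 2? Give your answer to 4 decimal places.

By Bayes' theorem, P(k | x) = w_k f_k(x) / Σ_j w_j f_j(x).
Since both observations come from the same component, the likelihood for component k is f_k(x₁)·f_k(x₂).
  p_1 = [0.38] × [0.44] = 0.1672
  p_2 = [0.47] × [0.2] = 0.094
Prior × likelihood for each component:
  w_1·p_1 = 0.42 × 0.1672 = 0.070224
  w_2·p_2 = 0.58 × 0.094 = 0.05452
Evidence: 0.070224 + 0.05452 = 0.124744
So the posterior for Population 2 is 0.05452 / 0.124744 ≈ 0.4371.

0.4371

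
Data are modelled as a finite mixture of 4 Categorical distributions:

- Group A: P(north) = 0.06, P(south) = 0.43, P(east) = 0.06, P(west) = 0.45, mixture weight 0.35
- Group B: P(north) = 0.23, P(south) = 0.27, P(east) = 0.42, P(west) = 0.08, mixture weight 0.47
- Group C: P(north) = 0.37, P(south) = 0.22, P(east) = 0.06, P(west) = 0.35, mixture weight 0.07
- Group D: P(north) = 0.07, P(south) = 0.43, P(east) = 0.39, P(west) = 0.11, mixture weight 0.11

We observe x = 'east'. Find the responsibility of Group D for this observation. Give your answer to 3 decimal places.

Apply Bayes' rule: the posterior for each component is proportional to its prior times its likelihood at x.
Categorical probabilities:
  p_A = P(east | comp) = 0.06
  p_B = P(east | comp) = 0.42
  p_C = P(east | comp) = 0.06
  p_D = P(east | comp) = 0.39
Unnormalised posteriors:
  π_A·p_A = 0.35 × 0.06 = 0.021
  π_B·p_B = 0.47 × 0.42 = 0.1974
  π_C·p_C = 0.07 × 0.06 = 0.0042
  π_D·p_D = 0.11 × 0.39 = 0.0429
Sum: 0.021 + 0.1974 + 0.0042 + 0.0429 = 0.2655
P(Group D | the observation) = 0.0429 / 0.2655 ≈ 0.162

0.162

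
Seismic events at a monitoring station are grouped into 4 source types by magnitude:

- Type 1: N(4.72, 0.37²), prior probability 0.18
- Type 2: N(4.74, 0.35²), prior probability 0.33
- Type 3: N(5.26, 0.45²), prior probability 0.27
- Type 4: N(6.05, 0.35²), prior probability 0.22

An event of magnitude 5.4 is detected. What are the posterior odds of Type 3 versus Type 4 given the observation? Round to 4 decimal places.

Since P(k|x) ∝ π_k f_k(x), the posterior odds are π_i f_i(x) / (π_j f_j(x)).
Component likelihoods at x = 5.4:
  L_1 = 0.199187
  L_2 = 0.192612
  L_3 = 0.844656
  L_4 = 0.203192
Posterior odds = (π_3·L_3) / (π_4·L_4) = (0.27·0.844656) / (0.22·0.203192) = 0.228057 / 0.0447021 ≈ 5.1017

5.1017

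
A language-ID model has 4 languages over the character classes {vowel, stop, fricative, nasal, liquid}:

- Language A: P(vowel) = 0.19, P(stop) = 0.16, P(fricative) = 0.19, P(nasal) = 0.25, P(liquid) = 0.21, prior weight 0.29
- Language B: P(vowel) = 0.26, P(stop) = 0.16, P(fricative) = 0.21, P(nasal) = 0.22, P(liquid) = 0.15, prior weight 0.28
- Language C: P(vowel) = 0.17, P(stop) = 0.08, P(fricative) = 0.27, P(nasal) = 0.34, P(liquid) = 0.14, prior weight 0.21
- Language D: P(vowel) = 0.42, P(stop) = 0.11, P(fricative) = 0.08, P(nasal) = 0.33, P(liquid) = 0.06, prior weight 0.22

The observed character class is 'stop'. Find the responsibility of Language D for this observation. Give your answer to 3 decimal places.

0.183

The responsibility of component k is π_k f_k(x) divided by Σ_j π_j f_j(x).
Evaluate each component's likelihood at the observed value:
  f_A = 0.16
  f_B = 0.16
  f_C = 0.08
  f_D = 0.11
Prior × likelihood for each component:
  π_A·f_A = 0.29 × 0.16 = 0.0464
  π_B·f_B = 0.28 × 0.16 = 0.0448
  π_C·f_C = 0.21 × 0.08 = 0.0168
  π_D·f_D = 0.22 × 0.11 = 0.0242
Denominator: 0.0464 + 0.0448 + 0.0168 + 0.0242 = 0.1322
P(Language D | 'stop') = 0.0242 / 0.1322 ≈ 0.183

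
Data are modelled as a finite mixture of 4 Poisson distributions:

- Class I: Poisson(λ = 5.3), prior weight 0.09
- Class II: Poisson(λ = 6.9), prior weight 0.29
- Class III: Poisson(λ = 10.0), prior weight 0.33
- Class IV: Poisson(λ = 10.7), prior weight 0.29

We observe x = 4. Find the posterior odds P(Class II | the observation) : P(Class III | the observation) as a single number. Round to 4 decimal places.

The posterior odds equal the prior odds times the likelihood ratio: (π_i/π_j)·(f_i(x)/f_j(x)).
Poisson probabilities:
  f_I = e^(−5.3)·5.3^4/4! = 0.164109
  f_II = e^(−6.9)·6.9^4/4! = 0.0951816
  f_III = e^(−10.0)·10.0^4/4! = 0.0189166
  f_IV = e^(−10.7)·10.7^4/4! = 0.0123133
Odds = (0.29/0.33) × (0.0951816/0.0189166) = 0.878788 × 5.03164 ≈ 4.4217

4.4217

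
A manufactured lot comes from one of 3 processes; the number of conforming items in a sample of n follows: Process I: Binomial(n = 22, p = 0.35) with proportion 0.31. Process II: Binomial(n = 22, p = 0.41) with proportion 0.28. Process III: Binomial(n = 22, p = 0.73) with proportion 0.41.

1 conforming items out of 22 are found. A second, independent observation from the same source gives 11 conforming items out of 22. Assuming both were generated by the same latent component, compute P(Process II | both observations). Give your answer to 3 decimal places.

By Bayes' theorem, P(k | x) = π_k f_k(x) / Σ_j π_j f_j(x).
Since both observations come from the same component, the likelihood for component k is f_k(x₁)·f_k(x₂).
  f_I = [C(22,1)·0.35^1·0.65^21 = 22·0.35·0.00011781 = 0.000907134] × [0.0596006] = 5.40657e-05
  f_II = [C(22,1)·0.41^1·0.59^21 = 22·0.41·1.54132e-05 = 0.000139027] × [0.117071] = 1.6276e-05
  f_III = [C(22,1)·0.73^1·0.27^21 = 22·0.73·1.14456e-12 = 1.83817e-11] × [0.0123029] = 2.26148e-13
Prior × likelihood for each component:
  π_I·f_I = 0.31 × 5.40657e-05 = 1.67604e-05
  π_II·f_II = 0.28 × 1.6276e-05 = 4.55729e-06
  π_III·f_III = 0.41 × 2.26148e-13 = 9.27207e-14
Evidence: 1.67604e-05 + 4.55729e-06 + 9.27207e-14 = 2.13177e-05
P(Process II | x) ≈ 0.214

0.214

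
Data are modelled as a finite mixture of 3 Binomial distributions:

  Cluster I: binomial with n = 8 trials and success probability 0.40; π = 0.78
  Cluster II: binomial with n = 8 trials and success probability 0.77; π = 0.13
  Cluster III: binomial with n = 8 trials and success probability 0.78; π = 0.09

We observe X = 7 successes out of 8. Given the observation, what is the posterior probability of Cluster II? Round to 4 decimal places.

Posterior ∝ prior × likelihood, so P(k | x) ∝ π_k f_k(x); normalise over all components.
Component likelihoods at x = 7 successes out of 8:
  L_I = 0.00786432
  L_II = 0.295293
  L_III = 0.309154
Multiply by the mixture weights:
  π_I·L_I = 0.78 × 0.00786432 = 0.00613417
  π_II·L_II = 0.13 × 0.295293 = 0.0383881
  π_III·L_III = 0.09 × 0.309154 = 0.0278239
Sum: 0.00613417 + 0.0383881 + 0.0278239 = 0.0723461
So the posterior for Cluster II is 0.0383881 / 0.0723461 ≈ 0.5306.

0.5306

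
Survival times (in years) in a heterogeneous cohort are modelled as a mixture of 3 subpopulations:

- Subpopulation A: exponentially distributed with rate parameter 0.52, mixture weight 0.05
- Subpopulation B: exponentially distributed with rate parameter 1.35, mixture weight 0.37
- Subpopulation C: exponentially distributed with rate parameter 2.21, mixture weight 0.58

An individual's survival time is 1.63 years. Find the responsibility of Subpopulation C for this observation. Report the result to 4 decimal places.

By Bayes' theorem, P(k | x) = P(Z=k) f_k(x) / Σ_j P(Z=j) f_j(x).
Component likelihoods at x = 1.63 years:
  L_A = 0.22279
  L_B = 0.149509
  L_C = 0.0602467
Weight by the priors:
  P(Z=A)·L_A = 0.05 × 0.22279 = 0.0111395
  P(Z=B)·L_B = 0.37 × 0.149509 = 0.0553185
  P(Z=C)·L_C = 0.58 × 0.0602467 = 0.0349431
Denominator: 0.0111395 + 0.0553185 + 0.0349431 = 0.101401
Responsibility of Subpopulation C: 0.0349431 / 0.101401 ≈ 0.3446

0.3446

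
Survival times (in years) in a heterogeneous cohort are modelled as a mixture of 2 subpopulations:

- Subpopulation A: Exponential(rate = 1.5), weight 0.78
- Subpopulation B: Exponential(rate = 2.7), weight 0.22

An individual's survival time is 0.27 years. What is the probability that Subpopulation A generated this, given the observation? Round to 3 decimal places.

Apply Bayes' rule: the posterior for each component is proportional to its prior times its likelihood at x.
Evaluate each component's likelihood at the observed value:
  f_A = 1.00047
  f_B = 1.30246
Unnormalised posteriors:
  P(Z=A)·f_A = 0.78 × 1.00047 = 0.780363
  P(Z=B)·f_B = 0.22 × 1.30246 = 0.28654
Normaliser: 0.780363 + 0.28654 = 1.0669
P(Subpopulation A | data) = 0.780363 / 1.0669 ≈ 0.731

0.731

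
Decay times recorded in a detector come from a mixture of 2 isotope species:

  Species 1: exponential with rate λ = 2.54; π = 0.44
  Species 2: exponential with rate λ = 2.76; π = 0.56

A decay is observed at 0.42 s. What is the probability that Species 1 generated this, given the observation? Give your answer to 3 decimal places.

P(component k | x) = P(Z=k)·f_k(x) / marginal(x), where marginal(x) = Σ_j P(Z=j)·f_j(x).
Component likelihoods at x = 0.42 s:
  p_1 = 0.874034
  p_2 = 0.865914
Prior × likelihood for each component:
  P(Z=1)·p_1 = 0.44 × 0.874034 = 0.384575
  P(Z=2)·p_2 = 0.56 × 0.865914 = 0.484912
Marginal: 0.384575 + 0.484912 = 0.869487
P(Species 1 | the observation) ≈ 0.442

0.442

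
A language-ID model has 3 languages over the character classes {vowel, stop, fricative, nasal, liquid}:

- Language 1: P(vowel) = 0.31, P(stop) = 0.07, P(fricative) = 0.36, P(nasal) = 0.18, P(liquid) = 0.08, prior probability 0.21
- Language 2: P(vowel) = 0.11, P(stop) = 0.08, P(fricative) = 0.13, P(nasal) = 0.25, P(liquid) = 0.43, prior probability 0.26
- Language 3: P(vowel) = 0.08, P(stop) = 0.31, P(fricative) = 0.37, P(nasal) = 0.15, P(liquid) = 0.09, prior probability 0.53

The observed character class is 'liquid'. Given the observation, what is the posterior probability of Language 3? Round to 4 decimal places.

The responsibility of component k is w_k f_k(x) divided by Σ_j w_j f_j(x).
Evaluate each component's likelihood at the observed value:
  p_1 = P(liquid | comp) = 0.08
  p_2 = P(liquid | comp) = 0.43
  p_3 = P(liquid | comp) = 0.09
Weight by the priors:
  w_1·p_1 = 0.21 × 0.08 = 0.0168
  w_2·p_2 = 0.26 × 0.43 = 0.1118
  w_3·p_3 = 0.53 × 0.09 = 0.0477
Sum: 0.0168 + 0.1118 + 0.0477 = 0.1763
Responsibility of Language 3: 0.0477 / 0.1763 ≈ 0.2706

0.2706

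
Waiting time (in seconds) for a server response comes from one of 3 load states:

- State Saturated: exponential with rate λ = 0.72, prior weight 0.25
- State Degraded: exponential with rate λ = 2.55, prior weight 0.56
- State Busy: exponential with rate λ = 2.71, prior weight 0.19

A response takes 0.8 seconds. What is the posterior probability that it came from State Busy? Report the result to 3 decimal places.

0.170

By Bayes' theorem, P(k | x) = w_k f_k(x) / Σ_j w_j f_j(x).
Evaluate each component's likelihood at the observed value:
  p_Saturated = 0.72·e^(−0.72·0.8) = 0.72·e^(−0.5760) = 0.404743
  p_Degraded = 2.55·e^(−2.55·0.8) = 2.55·e^(−2.0400) = 0.331573
  p_Busy = 2.71·e^(−2.71·0.8) = 2.71·e^(−2.1680) = 0.310041
Weight by the priors:
  w_Saturated·p_Saturated = 0.25 × 0.404743 = 0.101186
  w_Degraded·p_Degraded = 0.56 × 0.331573 = 0.185681
  w_Busy·p_Busy = 0.19 × 0.310041 = 0.0589078
Evidence: 0.101186 + 0.185681 + 0.0589078 = 0.345774
P(State Busy | the observation) = 0.0589078 / 0.345774 ≈ 0.170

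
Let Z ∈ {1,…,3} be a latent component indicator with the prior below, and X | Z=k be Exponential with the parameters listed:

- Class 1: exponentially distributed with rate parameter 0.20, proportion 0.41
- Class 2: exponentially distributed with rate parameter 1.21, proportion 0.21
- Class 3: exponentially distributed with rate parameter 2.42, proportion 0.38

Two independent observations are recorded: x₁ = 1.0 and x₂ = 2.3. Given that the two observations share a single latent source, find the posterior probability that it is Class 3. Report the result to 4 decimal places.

P(component k | x) = w_k·f_k(x) / marginal(x), where marginal(x) = Σ_j w_j·f_j(x).
Since both observations come from the same component, the likelihood for component k is f_k(x₁)·f_k(x₂).
  p_1 = [0.20·e^(−0.20·1.0) = 0.20·e^(−0.2000) = 0.163746] × [0.126257] = 0.0206741
  p_2 = [1.21·e^(−1.21·1.0) = 1.21·e^(−1.2100) = 0.360819] × [0.0748417] = 0.0270043
  p_3 = [2.42·e^(−2.42·1.0) = 2.42·e^(−2.4200) = 0.21519] × [0.00925832] = 0.0019923
Unnormalised posteriors:
  w_1·p_1 = 0.41 × 0.0206741 = 0.00847636
  w_2·p_2 = 0.21 × 0.0270043 = 0.0056709
  w_3·p_3 = 0.38 × 0.0019923 = 0.000757074
Denominator: 0.00847636 + 0.0056709 + 0.000757074 = 0.0149043
P(Class 3 | x) = 0.000757074 / 0.0149043 ≈ 0.0508

0.0508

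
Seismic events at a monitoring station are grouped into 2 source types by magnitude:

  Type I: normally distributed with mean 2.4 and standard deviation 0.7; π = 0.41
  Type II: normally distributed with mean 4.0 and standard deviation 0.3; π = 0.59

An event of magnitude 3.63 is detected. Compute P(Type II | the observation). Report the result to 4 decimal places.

Posterior ∝ prior × likelihood, so P(k | x) ∝ π_k f_k(x); normalise over all components.
Component likelihoods at x = 3.63:
  f_I = (1/(0.7·√(2π)))·exp(−(3.63−2.4)²/(2·0.7²)) = 0.569918·exp(-1.54378) = 0.121719
  f_II = (1/(0.3·√(2π)))·exp(−(3.63−4.0)²/(2·0.3²)) = 1.329808·exp(-0.76056) = 0.621561
Multiply by the mixture weights:
  π_I·f_I = 0.41 × 0.121719 = 0.0499048
  π_II·f_II = 0.59 × 0.621561 = 0.366721
Denominator: 0.0499048 + 0.366721 = 0.416626
P(Type II | data) ≈ 0.8802

0.8802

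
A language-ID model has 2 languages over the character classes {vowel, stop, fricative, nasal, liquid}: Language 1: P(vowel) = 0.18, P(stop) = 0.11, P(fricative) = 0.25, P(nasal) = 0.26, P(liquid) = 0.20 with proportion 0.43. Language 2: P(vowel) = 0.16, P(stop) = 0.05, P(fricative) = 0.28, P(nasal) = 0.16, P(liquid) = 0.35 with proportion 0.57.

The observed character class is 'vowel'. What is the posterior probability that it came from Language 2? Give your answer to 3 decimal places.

P(component k | x) = π_k·f_k(x) / marginal(x), where marginal(x) = Σ_j π_j·f_j(x).
Evaluate each component's likelihood at the observed value:
  p_1 = 0.18
  p_2 = 0.16
Unnormalised posteriors:
  π_1·p_1 = 0.43 × 0.18 = 0.0774
  π_2·p_2 = 0.57 × 0.16 = 0.0912
Denominator: 0.0774 + 0.0912 = 0.1686
So the posterior for Language 2 is 0.0912 / 0.1686 ≈ 0.541.

0.541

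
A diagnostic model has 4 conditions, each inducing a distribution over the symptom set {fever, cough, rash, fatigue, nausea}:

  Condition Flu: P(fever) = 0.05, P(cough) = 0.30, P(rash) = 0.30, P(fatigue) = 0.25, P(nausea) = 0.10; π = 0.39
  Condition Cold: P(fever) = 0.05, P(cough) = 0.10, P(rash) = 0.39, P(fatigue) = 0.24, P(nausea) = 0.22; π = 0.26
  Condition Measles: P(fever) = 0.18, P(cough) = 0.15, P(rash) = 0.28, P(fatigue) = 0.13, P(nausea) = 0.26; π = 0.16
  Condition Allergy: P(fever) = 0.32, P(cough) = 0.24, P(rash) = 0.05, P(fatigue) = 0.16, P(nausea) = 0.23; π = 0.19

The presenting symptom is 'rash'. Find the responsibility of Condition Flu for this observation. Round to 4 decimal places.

0.4290

The responsibility of component k is w_k f_k(x) divided by Σ_j w_j f_j(x).
Categorical probabilities:
  f_Flu = 0.3
  f_Cold = 0.39
  f_Measles = 0.28
  f_Allergy = 0.05
Prior × likelihood for each component:
  w_Flu·f_Flu = 0.39 × 0.3 = 0.117
  w_Cold·f_Cold = 0.26 × 0.39 = 0.1014
  w_Measles·f_Measles = 0.16 × 0.28 = 0.0448
  w_Allergy·f_Allergy = 0.19 × 0.05 = 0.0095
Marginal: 0.117 + 0.1014 + 0.0448 + 0.0095 = 0.2727
Responsibility of Condition Flu: 0.117 / 0.2727 ≈ 0.4290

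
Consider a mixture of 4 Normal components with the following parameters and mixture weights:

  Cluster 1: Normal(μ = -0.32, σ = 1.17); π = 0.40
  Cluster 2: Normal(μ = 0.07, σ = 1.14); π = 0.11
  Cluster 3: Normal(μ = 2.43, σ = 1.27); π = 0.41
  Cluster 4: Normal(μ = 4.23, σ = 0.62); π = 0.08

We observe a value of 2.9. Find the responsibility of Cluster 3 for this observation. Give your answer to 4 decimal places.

0.9231

Posterior ∝ prior × likelihood, so P(k | x) ∝ w_k f_k(x); normalise over all components.
Component likelihoods at x = 2.9:
  f_1 = (1/(1.17·√(2π)))·exp(−(2.9−-0.32)²/(2·1.17²)) = 0.340976·exp(-3.78713) = 0.00772672
  f_2 = (1/(1.14·√(2π)))·exp(−(2.9−0.07)²/(2·1.14²)) = 0.349949·exp(-3.08129) = 0.0160626
  f_3 = (1/(1.27·√(2π)))·exp(−(2.9−2.43)²/(2·1.27²)) = 0.314128·exp(-0.06848) = 0.293337
  f_4 = (1/(0.62·√(2π)))·exp(−(2.9−4.23)²/(2·0.62²)) = 0.643455·exp(-2.30086) = 0.0644567
Weight by the priors:
  w_1·f_1 = 0.40 × 0.00772672 = 0.00309069
  w_2·f_2 = 0.11 × 0.0160626 = 0.00176689
  w_3·f_3 = 0.41 × 0.293337 = 0.120268
  w_4·f_4 = 0.08 × 0.0644567 = 0.00515654
Denominator: 0.00309069 + 0.00176689 + 0.120268 + 0.00515654 = 0.130282
So the posterior for Cluster 3 is 0.120268 / 0.130282 ≈ 0.9231.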